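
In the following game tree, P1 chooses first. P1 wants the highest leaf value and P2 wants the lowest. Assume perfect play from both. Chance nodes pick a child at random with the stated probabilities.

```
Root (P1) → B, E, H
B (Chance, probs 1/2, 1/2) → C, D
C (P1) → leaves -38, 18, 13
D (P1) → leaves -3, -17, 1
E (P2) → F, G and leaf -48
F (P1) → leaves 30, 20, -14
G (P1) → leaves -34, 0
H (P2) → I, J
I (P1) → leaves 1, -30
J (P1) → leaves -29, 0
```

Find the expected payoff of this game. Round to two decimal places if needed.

9.5

C (P1): max(-38, 18, 13) = 18
D (P1): max(-3, -17, 1) = 1
B (Chance): 1/2·18 + 1/2·1 = 9.5
F (P1): max(30, 20, -14) = 30
G (P1): max(-34, 0) = 0
E (P2): min(30, 0, -48) = -48
I (P1): max(1, -30) = 1
J (P1): max(-29, 0) = 0
H (P2): min(1, 0) = 0
Root (P1): max(9.5, -48, 0) = 9.5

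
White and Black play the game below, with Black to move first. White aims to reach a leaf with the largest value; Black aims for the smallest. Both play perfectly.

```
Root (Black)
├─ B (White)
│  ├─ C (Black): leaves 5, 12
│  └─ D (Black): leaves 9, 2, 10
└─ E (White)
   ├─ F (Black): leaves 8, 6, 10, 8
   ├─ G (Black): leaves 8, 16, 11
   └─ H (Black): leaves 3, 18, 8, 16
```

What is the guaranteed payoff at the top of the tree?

C (Black): min(5, 12) = 5
D (Black): min(9, 2, 10) = 2
B (White): max(5, 2) = 5
F (Black): min(8, 6, 10, 8) = 6
G (Black): min(8, 16, 11) = 8
H (Black): min(3, 18, 8, 16) = 3
E (White): max(6, 8, 3) = 8
Root (Black): min(5, 8) = 5

5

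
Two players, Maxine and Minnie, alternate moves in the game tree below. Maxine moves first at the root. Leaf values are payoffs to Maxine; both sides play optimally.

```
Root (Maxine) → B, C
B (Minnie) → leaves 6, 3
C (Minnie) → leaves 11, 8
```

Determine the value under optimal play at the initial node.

B (Minnie): min(6, 3) = 3
C (Minnie): min(11, 8) = 8
Root (Maxine): max(3, 8) = 8

8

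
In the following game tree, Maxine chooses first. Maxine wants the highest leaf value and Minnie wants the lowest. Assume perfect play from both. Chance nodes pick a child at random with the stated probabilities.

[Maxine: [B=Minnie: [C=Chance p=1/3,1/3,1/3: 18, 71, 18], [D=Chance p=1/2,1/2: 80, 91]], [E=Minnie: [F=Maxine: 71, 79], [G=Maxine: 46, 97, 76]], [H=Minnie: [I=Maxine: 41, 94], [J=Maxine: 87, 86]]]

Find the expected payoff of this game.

C (Chance): 1/3·18 + 1/3·71 + 1/3·18 = 35.67
D (Chance): 1/2·80 + 1/2·91 = 85.5
B (Minnie): min(35.67, 85.5) = 35.67
F (Maxine): max(71, 79) = 79
G (Maxine): max(46, 97, 76) = 97
E (Minnie): min(79, 97) = 79
I (Maxine): max(41, 94) = 94
J (Maxine): max(87, 86) = 87
H (Minnie): min(94, 87) = 87
Root (Maxine): max(35.67, 79, 87) = 87

87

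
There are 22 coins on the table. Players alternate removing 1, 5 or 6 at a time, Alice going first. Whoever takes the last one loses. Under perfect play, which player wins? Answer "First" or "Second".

Compute winning (W) and losing (L) positions by backward induction:
i:   0  1  2  3  4  5  6  7  8  9 10 11 12 13 14 15 16 17 18 19 20 21 22
     W  L  W  L  W  L  W  W  W  W  W  W  L  W  L  W  L  W  W  W  W  W  W
Position 22 is W, so the first player wins.

First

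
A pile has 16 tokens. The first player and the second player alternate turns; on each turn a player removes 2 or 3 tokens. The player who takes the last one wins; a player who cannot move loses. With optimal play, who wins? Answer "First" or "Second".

Positions where the player to move wins (W) vs loses (L):
i:   0  1  2  3  4  5  6  7  8  9 10 11 12 13 14 15 16
     L  L  W  W  W  L  L  W  W  W  L  L  W  W  W  L  L
Position 16 is L, so the second player wins.

Second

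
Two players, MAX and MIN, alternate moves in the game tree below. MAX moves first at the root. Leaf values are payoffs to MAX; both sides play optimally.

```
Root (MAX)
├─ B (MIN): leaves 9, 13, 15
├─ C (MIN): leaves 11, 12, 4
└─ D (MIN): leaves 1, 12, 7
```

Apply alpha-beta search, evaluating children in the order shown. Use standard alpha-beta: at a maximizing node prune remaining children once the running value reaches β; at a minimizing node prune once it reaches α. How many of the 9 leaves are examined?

7

B [α=-∞,β=+∞]: v=9
C [α=9,β=+∞]: v=4
D [α=9,β=+∞]: v=1 after child 1 ≤ α → α-cutoff, skip 2
Root [α=-∞,β=+∞]: v=9
Leaves evaluated: 7 of 9.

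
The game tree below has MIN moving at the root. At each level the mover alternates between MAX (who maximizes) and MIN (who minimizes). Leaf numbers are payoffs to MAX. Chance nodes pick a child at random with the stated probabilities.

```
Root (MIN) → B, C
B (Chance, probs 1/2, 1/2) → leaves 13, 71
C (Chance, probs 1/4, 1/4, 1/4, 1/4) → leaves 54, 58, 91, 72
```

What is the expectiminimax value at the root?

B (Chance): 1/2·13 + 1/2·71 = 42
C (Chance): 1/4·54 + 1/4·58 + 1/4·91 + 1/4·72 = 68.75
Root (MIN): min(42, 68.75) = 42

42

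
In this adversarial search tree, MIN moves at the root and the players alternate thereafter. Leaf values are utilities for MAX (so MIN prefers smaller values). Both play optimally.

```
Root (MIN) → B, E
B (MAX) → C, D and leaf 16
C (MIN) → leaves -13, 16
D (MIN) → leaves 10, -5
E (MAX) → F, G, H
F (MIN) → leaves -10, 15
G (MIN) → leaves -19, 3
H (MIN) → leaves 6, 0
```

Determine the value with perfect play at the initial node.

C (MIN): min(-13, 16) = -13
D (MIN): min(10, -5) = -5
B (MAX): max(-13, -5, 16) = 16
F (MIN): min(-10, 15) = -10
G (MIN): min(-19, 3) = -19
H (MIN): min(6, 0) = 0
E (MAX): max(-10, -19, 0) = 0
Root (MIN): min(16, 0) = 0

0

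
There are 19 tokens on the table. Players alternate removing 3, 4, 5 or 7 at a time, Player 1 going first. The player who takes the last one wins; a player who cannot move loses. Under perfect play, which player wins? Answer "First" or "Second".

Mark each pile size as W (mover wins) or L (mover loses):
i:   0  1  2  3  4  5  6  7  8  9 10 11 12 13 14 15 16 17 18 19
     L  L  L  W  W  W  W  W  W  W  L  L  L  W  W  W  W  W  W  W
Position 19 is W, so the first player wins.

First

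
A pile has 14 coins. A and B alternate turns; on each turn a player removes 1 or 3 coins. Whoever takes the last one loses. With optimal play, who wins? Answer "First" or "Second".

First

W/L table (W = player to move can force a win):
i:   0  1  2  3  4  5  6  7  8  9 10 11 12 13 14
     W  L  W  L  W  L  W  L  W  L  W  L  W  L  W
Position 14 is W, so the first player wins.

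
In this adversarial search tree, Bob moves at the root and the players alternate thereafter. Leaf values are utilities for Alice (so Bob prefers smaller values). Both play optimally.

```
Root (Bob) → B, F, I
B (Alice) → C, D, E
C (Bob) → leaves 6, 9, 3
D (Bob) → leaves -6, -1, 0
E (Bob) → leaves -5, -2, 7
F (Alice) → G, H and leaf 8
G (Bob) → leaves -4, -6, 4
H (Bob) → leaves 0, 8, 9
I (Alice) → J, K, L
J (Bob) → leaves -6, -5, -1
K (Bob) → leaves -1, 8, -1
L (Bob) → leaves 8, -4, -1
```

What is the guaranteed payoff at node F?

G: min(-4, -6, 4) = -6
H: min(0, 8, 9) = 0
F: max(-6, 0, 8) = 8

8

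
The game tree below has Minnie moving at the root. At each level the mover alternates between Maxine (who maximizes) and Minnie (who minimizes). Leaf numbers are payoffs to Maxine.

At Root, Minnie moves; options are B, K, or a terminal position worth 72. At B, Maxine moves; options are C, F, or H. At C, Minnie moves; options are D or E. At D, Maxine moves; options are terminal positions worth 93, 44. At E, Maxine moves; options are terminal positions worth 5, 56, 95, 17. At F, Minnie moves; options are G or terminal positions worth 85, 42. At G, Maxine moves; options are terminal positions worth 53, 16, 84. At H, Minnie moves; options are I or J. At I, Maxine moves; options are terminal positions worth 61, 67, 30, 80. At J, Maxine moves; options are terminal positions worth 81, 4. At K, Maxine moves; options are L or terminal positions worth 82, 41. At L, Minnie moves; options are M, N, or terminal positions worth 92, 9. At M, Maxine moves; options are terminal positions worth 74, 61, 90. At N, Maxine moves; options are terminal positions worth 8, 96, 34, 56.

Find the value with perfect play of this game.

72

D (Maxine): max(93, 44) = 93
E (Maxine): max(5, 56, 95, 17) = 95
C (Minnie): min(93, 95) = 93
G (Maxine): max(53, 16, 84) = 84
F (Minnie): min(84, 85, 42) = 42
I (Maxine): max(61, 67, 30, 80) = 80
J (Maxine): max(81, 4) = 81
H (Minnie): min(80, 81) = 80
B (Maxine): max(93, 42, 80) = 93
M (Maxine): max(74, 61, 90) = 90
N (Maxine): max(8, 96, 34, 56) = 96
L (Minnie): min(90, 96, 92, 9) = 9
K (Maxine): max(9, 82, 41) = 82
Root (Minnie): min(93, 82, 72) = 72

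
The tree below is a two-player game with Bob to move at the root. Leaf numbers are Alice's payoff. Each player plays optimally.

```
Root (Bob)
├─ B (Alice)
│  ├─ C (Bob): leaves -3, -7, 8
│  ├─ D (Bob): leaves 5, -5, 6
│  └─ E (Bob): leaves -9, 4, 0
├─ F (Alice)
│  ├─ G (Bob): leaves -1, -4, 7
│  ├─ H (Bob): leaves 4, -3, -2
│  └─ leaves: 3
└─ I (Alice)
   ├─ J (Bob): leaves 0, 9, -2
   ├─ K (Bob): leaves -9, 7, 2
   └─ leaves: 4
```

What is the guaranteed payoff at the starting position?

-5

C (Bob): min(-3, -7, 8) = -7
D (Bob): min(5, -5, 6) = -5
E (Bob): min(-9, 4, 0) = -9
B (Alice): max(-7, -5, -9) = -5
G (Bob): min(-1, -4, 7) = -4
H (Bob): min(4, -3, -2) = -3
F (Alice): max(-4, -3, 3) = 3
J (Bob): min(0, 9, -2) = -2
K (Bob): min(-9, 7, 2) = -9
I (Alice): max(-2, -9, 4) = 4
Root (Bob): min(-5, 3, 4) = -5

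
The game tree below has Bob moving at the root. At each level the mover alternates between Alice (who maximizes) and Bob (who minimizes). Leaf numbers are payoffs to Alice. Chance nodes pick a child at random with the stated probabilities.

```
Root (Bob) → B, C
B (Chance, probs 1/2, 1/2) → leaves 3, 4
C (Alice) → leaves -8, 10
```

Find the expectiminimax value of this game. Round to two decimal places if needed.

B (Chance): 1/2·3 + 1/2·4 = 3.5
C (Alice): max(-8, 10) = 10
Root (Bob): min(3.5, 10) = 3.5

3.5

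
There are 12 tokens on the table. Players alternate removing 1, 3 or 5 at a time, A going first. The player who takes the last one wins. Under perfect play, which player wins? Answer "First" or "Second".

W/L table (W = player to move can force a win):
i:   0  1  2  3  4  5  6  7  8  9 10 11 12
     L  W  L  W  L  W  L  W  L  W  L  W  L
Position 12 is L, so the second player wins.

Second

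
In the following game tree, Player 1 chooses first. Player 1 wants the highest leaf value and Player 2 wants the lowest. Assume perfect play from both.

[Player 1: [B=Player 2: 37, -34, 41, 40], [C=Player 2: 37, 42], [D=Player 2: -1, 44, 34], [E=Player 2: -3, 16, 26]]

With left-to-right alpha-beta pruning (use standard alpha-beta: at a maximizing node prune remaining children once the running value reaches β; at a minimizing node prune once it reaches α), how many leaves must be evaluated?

8

B [α=-∞,β=+∞]: v=-34
C [α=-34,β=+∞]: v=37
D [α=37,β=+∞]: v=-1 after child 1 ≤ α → α-cutoff, skip 2
E [α=37,β=+∞]: v=-3 after child 1 ≤ α → α-cutoff, skip 2
Root [α=-∞,β=+∞]: v=37
Leaves evaluated: 8 of 12.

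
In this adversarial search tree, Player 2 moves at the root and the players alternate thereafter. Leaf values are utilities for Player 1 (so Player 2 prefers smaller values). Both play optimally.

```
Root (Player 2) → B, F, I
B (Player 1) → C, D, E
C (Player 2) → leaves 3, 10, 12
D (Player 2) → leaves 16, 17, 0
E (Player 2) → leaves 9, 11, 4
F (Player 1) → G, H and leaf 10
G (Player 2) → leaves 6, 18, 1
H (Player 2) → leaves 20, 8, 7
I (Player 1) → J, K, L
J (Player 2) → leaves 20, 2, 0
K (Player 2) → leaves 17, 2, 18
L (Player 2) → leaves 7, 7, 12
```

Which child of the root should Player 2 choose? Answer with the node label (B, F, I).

B

C (Player 2): min(3, 10, 12) = 3
D (Player 2): min(16, 17, 0) = 0
E (Player 2): min(9, 11, 4) = 4
B (Player 1): max(3, 0, 4) = 4
G (Player 2): min(6, 18, 1) = 1
H (Player 2): min(20, 8, 7) = 7
F (Player 1): max(1, 7, 10) = 10
J (Player 2): min(20, 2, 0) = 0
K (Player 2): min(17, 2, 18) = 2
L (Player 2): min(7, 7, 12) = 7
I (Player 1): max(0, 2, 7) = 7
Root (Player 2): min(4, 10, 7) = 4
Player 2 picks the child with the lowest value: B (value 4).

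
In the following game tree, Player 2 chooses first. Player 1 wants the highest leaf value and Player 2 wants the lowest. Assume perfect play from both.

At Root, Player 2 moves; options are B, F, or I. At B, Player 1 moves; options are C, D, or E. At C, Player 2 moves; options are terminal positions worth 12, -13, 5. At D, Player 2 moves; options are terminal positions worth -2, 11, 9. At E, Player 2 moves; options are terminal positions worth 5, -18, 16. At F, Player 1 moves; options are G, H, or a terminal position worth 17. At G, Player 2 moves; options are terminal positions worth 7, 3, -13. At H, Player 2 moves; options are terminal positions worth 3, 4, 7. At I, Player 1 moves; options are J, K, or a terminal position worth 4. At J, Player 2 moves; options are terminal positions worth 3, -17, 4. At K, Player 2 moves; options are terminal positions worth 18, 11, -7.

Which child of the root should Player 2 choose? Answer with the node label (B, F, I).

C (Player 2): min(12, -13, 5) = -13
D (Player 2): min(-2, 11, 9) = -2
E (Player 2): min(5, -18, 16) = -18
B (Player 1): max(-13, -2, -18) = -2
G (Player 2): min(7, 3, -13) = -13
H (Player 2): min(3, 4, 7) = 3
F (Player 1): max(-13, 3, 17) = 17
J (Player 2): min(3, -17, 4) = -17
K (Player 2): min(18, 11, -7) = -7
I (Player 1): max(-17, -7, 4) = 4
Root (Player 2): min(-2, 17, 4) = -2
Player 2 picks the child with the lowest value: B (value -2).

B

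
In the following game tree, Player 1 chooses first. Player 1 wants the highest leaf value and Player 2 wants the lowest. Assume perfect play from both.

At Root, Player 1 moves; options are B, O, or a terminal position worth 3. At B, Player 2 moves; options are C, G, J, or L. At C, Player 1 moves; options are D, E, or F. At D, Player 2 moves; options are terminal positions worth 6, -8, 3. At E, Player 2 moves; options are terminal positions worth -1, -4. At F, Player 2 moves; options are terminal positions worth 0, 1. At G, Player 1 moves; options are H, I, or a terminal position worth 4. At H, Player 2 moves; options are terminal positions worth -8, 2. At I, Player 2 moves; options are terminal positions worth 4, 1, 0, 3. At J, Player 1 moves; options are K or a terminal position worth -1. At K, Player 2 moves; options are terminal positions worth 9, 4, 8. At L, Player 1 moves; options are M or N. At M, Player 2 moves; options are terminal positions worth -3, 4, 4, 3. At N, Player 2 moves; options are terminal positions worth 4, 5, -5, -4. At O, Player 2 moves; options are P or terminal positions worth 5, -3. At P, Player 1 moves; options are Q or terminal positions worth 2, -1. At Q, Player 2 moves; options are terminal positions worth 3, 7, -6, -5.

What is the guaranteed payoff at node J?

K: min(9, 4, 8) = 4
J: max(4, -1) = 4

4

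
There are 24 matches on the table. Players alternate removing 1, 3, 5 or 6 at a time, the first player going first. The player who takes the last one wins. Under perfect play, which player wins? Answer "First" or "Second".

i:   0  1  2  3  4  5  6  7  8  9 10 11 12 13 14 15 16 17 18 19 20 21 22 23 24
     L  W  L  W  L  W  W  W  W  W  W  L  W  L  W  L  W  W  W  W  W  W  L  W  L
Position 24 is L, so the second player wins.

Second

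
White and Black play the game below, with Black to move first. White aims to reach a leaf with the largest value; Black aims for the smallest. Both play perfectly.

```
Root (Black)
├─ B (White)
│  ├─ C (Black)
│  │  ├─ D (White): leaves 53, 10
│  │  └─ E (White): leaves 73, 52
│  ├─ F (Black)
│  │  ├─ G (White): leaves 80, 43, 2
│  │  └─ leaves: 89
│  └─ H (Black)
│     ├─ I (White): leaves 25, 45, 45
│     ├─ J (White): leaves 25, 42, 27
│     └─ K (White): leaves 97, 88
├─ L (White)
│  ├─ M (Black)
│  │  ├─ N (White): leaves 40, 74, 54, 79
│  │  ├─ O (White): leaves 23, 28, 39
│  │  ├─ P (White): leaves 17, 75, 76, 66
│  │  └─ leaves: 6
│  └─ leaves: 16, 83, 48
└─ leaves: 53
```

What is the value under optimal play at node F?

80

G: max(80, 43, 2) = 80
F: min(80, 89) = 80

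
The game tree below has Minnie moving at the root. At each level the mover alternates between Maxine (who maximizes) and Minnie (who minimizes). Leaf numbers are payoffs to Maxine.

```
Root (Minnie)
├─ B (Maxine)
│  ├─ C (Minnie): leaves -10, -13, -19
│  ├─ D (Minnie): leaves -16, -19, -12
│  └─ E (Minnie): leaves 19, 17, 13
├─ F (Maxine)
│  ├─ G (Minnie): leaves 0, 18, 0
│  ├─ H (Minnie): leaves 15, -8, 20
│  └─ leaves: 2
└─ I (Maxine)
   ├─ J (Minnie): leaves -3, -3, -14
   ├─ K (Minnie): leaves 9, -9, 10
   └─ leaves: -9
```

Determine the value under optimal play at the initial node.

-9

C (Minnie): min(-10, -13, -19) = -19
D (Minnie): min(-16, -19, -12) = -19
E (Minnie): min(19, 17, 13) = 13
B (Maxine): max(-19, -19, 13) = 13
G (Minnie): min(0, 18, 0) = 0
H (Minnie): min(15, -8, 20) = -8
F (Maxine): max(0, -8, 2) = 2
J (Minnie): min(-3, -3, -14) = -14
K (Minnie): min(9, -9, 10) = -9
I (Maxine): max(-14, -9, -9) = -9
Root (Minnie): min(13, 2, -9) = -9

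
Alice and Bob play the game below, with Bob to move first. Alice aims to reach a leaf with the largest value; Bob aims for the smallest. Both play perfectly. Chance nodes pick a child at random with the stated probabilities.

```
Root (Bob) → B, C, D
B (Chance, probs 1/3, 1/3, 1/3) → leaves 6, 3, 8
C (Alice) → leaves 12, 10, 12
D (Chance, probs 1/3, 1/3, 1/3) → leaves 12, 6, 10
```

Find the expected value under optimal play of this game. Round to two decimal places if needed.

B (Chance): 1/3·6 + 1/3·3 + 1/3·8 = 5.67
C (Alice): max(12, 10, 12) = 12
D (Chance): 1/3·12 + 1/3·6 + 1/3·10 = 9.33
Root (Bob): min(5.67, 12, 9.33) = 5.67

5.67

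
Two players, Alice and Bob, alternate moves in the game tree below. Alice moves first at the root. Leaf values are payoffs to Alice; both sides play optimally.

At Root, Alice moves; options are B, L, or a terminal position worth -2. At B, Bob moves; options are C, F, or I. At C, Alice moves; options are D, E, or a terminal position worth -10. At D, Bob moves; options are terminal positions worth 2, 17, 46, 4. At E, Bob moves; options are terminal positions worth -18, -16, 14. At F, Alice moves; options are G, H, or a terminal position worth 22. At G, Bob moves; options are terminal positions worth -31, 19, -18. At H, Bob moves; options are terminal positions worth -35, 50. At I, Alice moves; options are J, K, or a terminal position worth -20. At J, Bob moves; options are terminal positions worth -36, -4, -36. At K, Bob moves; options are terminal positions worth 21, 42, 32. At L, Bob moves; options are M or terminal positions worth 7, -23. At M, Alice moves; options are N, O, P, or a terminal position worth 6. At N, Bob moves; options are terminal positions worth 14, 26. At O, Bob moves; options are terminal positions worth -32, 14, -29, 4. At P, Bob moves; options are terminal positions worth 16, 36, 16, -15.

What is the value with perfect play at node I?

21

J: min(-36, -4, -36) = -36
K: min(21, 42, 32) = 21
I: max(-36, 21, -20) = 21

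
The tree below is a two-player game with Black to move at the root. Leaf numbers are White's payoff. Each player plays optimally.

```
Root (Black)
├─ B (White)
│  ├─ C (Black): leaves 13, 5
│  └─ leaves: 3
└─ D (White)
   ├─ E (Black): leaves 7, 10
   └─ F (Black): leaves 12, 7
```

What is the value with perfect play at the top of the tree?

5

C (Black): min(13, 5) = 5
B (White): max(5, 3) = 5
E (Black): min(7, 10) = 7
F (Black): min(12, 7) = 7
D (White): max(7, 7) = 7
Root (Black): min(5, 7) = 5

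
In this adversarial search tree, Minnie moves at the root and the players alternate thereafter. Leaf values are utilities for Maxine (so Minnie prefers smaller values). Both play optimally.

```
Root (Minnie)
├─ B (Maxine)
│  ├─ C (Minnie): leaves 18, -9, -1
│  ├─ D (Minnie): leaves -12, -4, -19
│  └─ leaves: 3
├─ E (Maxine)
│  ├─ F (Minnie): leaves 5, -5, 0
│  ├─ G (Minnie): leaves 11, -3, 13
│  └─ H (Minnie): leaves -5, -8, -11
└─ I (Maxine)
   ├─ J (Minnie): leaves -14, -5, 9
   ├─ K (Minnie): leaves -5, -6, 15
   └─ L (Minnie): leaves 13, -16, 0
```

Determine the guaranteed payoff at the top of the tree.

C (Minnie): min(18, -9, -1) = -9
D (Minnie): min(-12, -4, -19) = -19
B (Maxine): max(-9, -19, 3) = 3
F (Minnie): min(5, -5, 0) = -5
G (Minnie): min(11, -3, 13) = -3
H (Minnie): min(-5, -8, -11) = -11
E (Maxine): max(-5, -3, -11) = -3
J (Minnie): min(-14, -5, 9) = -14
K (Minnie): min(-5, -6, 15) = -6
L (Minnie): min(13, -16, 0) = -16
I (Maxine): max(-14, -6, -16) = -6
Root (Minnie): min(3, -3, -6) = -6

-6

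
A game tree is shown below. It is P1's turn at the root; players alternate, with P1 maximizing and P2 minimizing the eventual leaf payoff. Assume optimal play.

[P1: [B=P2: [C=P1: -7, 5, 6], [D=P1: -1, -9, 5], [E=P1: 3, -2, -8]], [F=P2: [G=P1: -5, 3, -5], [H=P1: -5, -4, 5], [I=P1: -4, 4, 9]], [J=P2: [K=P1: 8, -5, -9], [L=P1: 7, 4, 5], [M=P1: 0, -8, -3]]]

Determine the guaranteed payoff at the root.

C (P1): max(-7, 5, 6) = 6
D (P1): max(-1, -9, 5) = 5
E (P1): max(3, -2, -8) = 3
B (P2): min(6, 5, 3) = 3
G (P1): max(-5, 3, -5) = 3
H (P1): max(-5, -4, 5) = 5
I (P1): max(-4, 4, 9) = 9
F (P2): min(3, 5, 9) = 3
K (P1): max(8, -5, -9) = 8
L (P1): max(7, 4, 5) = 7
M (P1): max(0, -8, -3) = 0
J (P2): min(8, 7, 0) = 0
Root (P1): max(3, 3, 0) = 3

3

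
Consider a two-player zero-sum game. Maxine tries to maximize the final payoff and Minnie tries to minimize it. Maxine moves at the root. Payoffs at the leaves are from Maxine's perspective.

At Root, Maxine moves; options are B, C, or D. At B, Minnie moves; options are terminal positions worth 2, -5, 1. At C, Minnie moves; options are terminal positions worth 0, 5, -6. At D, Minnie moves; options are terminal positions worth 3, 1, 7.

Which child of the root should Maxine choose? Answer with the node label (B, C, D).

B (Minnie): min(2, -5, 1) = -5
C (Minnie): min(0, 5, -6) = -6
D (Minnie): min(3, 1, 7) = 1
Root (Maxine): max(-5, -6, 1) = 1
Maxine picks the child with the highest value: D (value 1).

D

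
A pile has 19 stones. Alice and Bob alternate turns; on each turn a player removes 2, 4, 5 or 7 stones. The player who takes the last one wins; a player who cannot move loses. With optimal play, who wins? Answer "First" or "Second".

Second

W/L table (W = player to move can force a win):
i:   0  1  2  3  4  5  6  7  8  9 10 11 12 13 14 15 16 17 18 19
     L  L  W  W  W  W  W  W  W  L  L  W  W  W  W  W  W  W  L  L
Position 19 is L, so the second player wins.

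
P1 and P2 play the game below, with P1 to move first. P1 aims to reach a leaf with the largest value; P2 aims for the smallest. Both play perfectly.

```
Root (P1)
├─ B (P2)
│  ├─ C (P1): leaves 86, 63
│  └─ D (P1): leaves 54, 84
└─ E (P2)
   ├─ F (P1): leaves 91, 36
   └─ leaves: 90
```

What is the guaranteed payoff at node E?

90

F: max(91, 36) = 91
E: min(91, 90) = 90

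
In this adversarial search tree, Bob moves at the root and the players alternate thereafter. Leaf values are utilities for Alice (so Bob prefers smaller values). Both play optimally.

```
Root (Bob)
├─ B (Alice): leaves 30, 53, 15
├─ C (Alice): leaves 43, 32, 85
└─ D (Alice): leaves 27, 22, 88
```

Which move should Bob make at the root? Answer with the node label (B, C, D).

B

B (Alice): max(30, 53, 15) = 53
C (Alice): max(43, 32, 85) = 85
D (Alice): max(27, 22, 88) = 88
Root (Bob): min(53, 85, 88) = 53
Bob picks the child with the lowest value: B (value 53).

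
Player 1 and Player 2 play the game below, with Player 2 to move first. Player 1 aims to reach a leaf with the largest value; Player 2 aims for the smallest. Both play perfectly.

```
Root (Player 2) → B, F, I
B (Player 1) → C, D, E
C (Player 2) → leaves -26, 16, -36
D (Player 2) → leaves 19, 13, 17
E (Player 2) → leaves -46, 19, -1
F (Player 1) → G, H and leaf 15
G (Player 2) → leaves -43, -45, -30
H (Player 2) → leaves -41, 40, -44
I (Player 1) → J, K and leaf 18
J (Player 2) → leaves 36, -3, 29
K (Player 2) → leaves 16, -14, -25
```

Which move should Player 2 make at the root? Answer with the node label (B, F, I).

C (Player 2): min(-26, 16, -36) = -36
D (Player 2): min(19, 13, 17) = 13
E (Player 2): min(-46, 19, -1) = -46
B (Player 1): max(-36, 13, -46) = 13
G (Player 2): min(-43, -45, -30) = -45
H (Player 2): min(-41, 40, -44) = -44
F (Player 1): max(-45, -44, 15) = 15
J (Player 2): min(36, -3, 29) = -3
K (Player 2): min(16, -14, -25) = -25
I (Player 1): max(-3, -25, 18) = 18
Root (Player 2): min(13, 15, 18) = 13
Player 2 picks the child with the lowest value: B (value 13).

B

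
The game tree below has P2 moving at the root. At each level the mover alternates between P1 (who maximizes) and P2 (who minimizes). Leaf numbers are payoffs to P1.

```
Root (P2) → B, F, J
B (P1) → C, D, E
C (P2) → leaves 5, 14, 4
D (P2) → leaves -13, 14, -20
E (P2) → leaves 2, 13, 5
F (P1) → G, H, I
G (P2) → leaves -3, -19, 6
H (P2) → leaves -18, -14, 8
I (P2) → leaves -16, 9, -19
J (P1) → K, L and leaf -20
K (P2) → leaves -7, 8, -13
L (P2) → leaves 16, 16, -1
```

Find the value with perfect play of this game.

C (P2): min(5, 14, 4) = 4
D (P2): min(-13, 14, -20) = -20
E (P2): min(2, 13, 5) = 2
B (P1): max(4, -20, 2) = 4
G (P2): min(-3, -19, 6) = -19
H (P2): min(-18, -14, 8) = -18
I (P2): min(-16, 9, -19) = -19
F (P1): max(-19, -18, -19) = -18
K (P2): min(-7, 8, -13) = -13
L (P2): min(16, 16, -1) = -1
J (P1): max(-13, -1, -20) = -1
Root (P2): min(4, -18, -1) = -18

-18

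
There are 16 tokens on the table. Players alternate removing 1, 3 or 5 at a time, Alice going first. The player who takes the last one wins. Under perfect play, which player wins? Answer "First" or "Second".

Positions where the player to move wins (W) vs loses (L):
i:   0  1  2  3  4  5  6  7  8  9 10 11 12 13 14 15 16
     L  W  L  W  L  W  L  W  L  W  L  W  L  W  L  W  L
Position 16 is L, so the second player wins.

Second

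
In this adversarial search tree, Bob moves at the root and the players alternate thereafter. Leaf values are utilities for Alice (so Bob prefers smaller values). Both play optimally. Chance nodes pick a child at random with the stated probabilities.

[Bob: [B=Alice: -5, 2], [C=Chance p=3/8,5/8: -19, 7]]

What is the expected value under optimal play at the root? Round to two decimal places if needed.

B (Alice): max(-5, 2) = 2
C (Chance): 3/8·-19 + 5/8·7 = -2.75
Root (Bob): min(2, -2.75) = -2.75

-2.75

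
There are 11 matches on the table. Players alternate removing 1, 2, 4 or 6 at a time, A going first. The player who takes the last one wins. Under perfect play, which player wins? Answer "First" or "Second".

W/L table (W = player to move can force a win):
i:   0  1  2  3  4  5  6  7  8  9 10 11
     L  W  W  L  W  W  W  W  L  W  W  L
Position 11 is L, so the second player wins.

Second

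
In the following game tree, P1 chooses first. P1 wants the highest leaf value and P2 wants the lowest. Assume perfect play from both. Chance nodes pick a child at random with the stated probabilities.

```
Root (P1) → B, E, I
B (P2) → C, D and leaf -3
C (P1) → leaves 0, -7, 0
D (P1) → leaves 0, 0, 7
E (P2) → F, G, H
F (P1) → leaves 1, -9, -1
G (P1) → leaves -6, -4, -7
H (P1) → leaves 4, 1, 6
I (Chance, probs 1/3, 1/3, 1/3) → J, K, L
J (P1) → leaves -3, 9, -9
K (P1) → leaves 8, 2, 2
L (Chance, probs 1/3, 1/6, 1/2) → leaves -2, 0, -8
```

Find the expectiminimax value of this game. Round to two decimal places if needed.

4.11

C (P1): max(0, -7, 0) = 0
D (P1): max(0, 0, 7) = 7
B (P2): min(0, 7, -3) = -3
F (P1): max(1, -9, -1) = 1
G (P1): max(-6, -4, -7) = -4
H (P1): max(4, 1, 6) = 6
E (P2): min(1, -4, 6) = -4
J (P1): max(-3, 9, -9) = 9
K (P1): max(8, 2, 2) = 8
L (Chance): 1/3·-2 + 1/6·0 + 1/2·-8 = -4.67
I (Chance): 1/3·9 + 1/3·8 + 1/3·-4.67 = 4.11
Root (P1): max(-3, -4, 4.11) = 4.11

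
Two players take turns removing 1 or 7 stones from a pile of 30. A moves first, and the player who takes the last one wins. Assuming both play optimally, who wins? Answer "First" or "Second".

Positions where the player to move wins (W) vs loses (L):
i:   0  1  2  3  4  5  6  7  8  9 10 11 12 13 14 15 16 17 18 19 20 21 22 23 24 25 26 27 28 29 30
     L  W  L  W  L  W  L  W  L  W  L  W  L  W  L  W  L  W  L  W  L  W  L  W  L  W  L  W  L  W  L
Position 30 is L, so the second player wins.

Second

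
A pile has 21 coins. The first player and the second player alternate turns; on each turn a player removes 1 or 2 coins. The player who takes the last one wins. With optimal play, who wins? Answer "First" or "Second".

Second

Compute winning (W) and losing (L) positions by backward induction:
i:   0  1  2  3  4  5  6  7  8  9 10 11 12 13 14 15 16 17 18 19 20 21
     L  W  W  L  W  W  L  W  W  L  W  W  L  W  W  L  W  W  L  W  W  L
Position 21 is L, so the second player wins.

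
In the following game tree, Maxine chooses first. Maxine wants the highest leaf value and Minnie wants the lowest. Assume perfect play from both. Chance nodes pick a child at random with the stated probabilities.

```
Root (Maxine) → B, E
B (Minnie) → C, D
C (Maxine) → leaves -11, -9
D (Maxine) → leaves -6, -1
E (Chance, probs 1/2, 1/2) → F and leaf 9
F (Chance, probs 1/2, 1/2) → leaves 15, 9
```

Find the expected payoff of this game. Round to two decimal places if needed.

10.5

C (Maxine): max(-11, -9) = -9
D (Maxine): max(-6, -1) = -1
B (Minnie): min(-9, -1) = -9
F (Chance): 1/2·15 + 1/2·9 = 12
E (Chance): 1/2·12 + 1/2·9 = 10.5
Root (Maxine): max(-9, 10.5) = 10.5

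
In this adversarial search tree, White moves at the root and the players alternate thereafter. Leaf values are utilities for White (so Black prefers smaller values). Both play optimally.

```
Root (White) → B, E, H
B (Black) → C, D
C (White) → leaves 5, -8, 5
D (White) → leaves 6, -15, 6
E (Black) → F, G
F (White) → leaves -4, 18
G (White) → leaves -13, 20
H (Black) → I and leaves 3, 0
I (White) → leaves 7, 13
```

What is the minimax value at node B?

C: max(5, -8, 5) = 5
D: max(6, -15, 6) = 6
B: min(5, 6) = 5

5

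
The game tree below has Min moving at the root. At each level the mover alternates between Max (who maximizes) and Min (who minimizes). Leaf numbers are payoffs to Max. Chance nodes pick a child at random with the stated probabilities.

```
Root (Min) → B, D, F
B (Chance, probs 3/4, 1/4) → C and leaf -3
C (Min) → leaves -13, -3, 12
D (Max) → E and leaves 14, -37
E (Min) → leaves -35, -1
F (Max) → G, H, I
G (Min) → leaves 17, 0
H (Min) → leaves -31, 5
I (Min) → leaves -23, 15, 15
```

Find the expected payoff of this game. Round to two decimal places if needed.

-10.5

C (Min): min(-13, -3, 12) = -13
B (Chance): 3/4·-13 + 1/4·-3 = -10.5
E (Min): min(-35, -1) = -35
D (Max): max(-35, 14, -37) = 14
G (Min): min(17, 0) = 0
H (Min): min(-31, 5) = -31
I (Min): min(-23, 15, 15) = -23
F (Max): max(0, -31, -23) = 0
Root (Min): min(-10.5, 14, 0) = -10.5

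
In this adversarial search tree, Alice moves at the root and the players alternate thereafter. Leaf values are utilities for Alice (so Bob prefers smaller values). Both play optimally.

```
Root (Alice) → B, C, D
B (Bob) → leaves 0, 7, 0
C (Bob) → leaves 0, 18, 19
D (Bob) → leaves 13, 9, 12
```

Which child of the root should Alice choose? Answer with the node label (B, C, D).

B (Bob): min(0, 7, 0) = 0
C (Bob): min(0, 18, 19) = 0
D (Bob): min(13, 9, 12) = 9
Root (Alice): max(0, 0, 9) = 9
Alice picks the child with the highest value: D (value 9).

D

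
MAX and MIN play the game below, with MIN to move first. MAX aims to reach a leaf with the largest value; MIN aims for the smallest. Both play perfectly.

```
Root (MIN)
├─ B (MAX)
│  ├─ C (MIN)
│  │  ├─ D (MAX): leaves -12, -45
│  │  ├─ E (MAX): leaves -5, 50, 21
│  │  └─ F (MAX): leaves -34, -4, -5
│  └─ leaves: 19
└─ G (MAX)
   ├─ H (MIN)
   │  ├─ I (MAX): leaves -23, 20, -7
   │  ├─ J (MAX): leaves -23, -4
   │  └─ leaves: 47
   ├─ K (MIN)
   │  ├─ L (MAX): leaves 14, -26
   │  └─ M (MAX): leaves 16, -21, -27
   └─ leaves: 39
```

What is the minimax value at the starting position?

19

D (MAX): max(-12, -45) = -12
E (MAX): max(-5, 50, 21) = 50
F (MAX): max(-34, -4, -5) = -4
C (MIN): min(-12, 50, -4) = -12
B (MAX): max(-12, 19) = 19
I (MAX): max(-23, 20, -7) = 20
J (MAX): max(-23, -4) = -4
H (MIN): min(20, -4, 47) = -4
L (MAX): max(14, -26) = 14
M (MAX): max(16, -21, -27) = 16
K (MIN): min(14, 16) = 14
G (MAX): max(-4, 14, 39) = 39
Root (MIN): min(19, 39) = 19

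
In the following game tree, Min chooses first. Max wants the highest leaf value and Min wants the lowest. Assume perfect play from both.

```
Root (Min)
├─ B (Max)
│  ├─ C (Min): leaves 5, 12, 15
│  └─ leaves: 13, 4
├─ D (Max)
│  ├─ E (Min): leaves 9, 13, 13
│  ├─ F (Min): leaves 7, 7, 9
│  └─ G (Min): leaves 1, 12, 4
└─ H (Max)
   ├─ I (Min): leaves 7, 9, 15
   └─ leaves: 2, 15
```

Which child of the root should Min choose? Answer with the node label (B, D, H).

D

C (Min): min(5, 12, 15) = 5
B (Max): max(5, 13, 4) = 13
E (Min): min(9, 13, 13) = 9
F (Min): min(7, 7, 9) = 7
G (Min): min(1, 12, 4) = 1
D (Max): max(9, 7, 1) = 9
I (Min): min(7, 9, 15) = 7
H (Max): max(7, 2, 15) = 15
Root (Min): min(13, 9, 15) = 9
Min picks the child with the lowest value: D (value 9).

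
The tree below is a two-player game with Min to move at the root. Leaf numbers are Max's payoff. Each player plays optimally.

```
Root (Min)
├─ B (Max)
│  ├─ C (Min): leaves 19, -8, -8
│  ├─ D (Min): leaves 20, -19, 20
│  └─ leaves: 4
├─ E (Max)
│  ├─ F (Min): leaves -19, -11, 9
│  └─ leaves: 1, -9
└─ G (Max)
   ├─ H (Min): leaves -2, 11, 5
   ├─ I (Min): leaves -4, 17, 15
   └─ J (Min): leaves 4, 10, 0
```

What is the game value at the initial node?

C (Min): min(19, -8, -8) = -8
D (Min): min(20, -19, 20) = -19
B (Max): max(-8, -19, 4) = 4
F (Min): min(-19, -11, 9) = -19
E (Max): max(-19, 1, -9) = 1
H (Min): min(-2, 11, 5) = -2
I (Min): min(-4, 17, 15) = -4
J (Min): min(4, 10, 0) = 0
G (Max): max(-2, -4, 0) = 0
Root (Min): min(4, 1, 0) = 0

0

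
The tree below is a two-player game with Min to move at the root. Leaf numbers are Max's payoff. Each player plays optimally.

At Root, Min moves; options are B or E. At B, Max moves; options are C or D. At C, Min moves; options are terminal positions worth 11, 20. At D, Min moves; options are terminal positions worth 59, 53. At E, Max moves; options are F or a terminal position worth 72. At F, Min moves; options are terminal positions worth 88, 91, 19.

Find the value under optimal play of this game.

C (Min): min(11, 20) = 11
D (Min): min(59, 53) = 53
B (Max): max(11, 53) = 53
F (Min): min(88, 91, 19) = 19
E (Max): max(19, 72) = 72
Root (Min): min(53, 72) = 53

53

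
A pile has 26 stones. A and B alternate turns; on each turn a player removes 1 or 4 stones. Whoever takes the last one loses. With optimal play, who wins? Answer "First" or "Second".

Compute winning (W) and losing (L) positions by backward induction:
i:   0  1  2  3  4  5  6  7  8  9 10 11 12 13 14 15 16 17 18 19 20 21 22 23 24 25 26
     W  L  W  L  W  W  L  W  L  W  W  L  W  L  W  W  L  W  L  W  W  L  W  L  W  W  L
Position 26 is L, so the second player wins.

Second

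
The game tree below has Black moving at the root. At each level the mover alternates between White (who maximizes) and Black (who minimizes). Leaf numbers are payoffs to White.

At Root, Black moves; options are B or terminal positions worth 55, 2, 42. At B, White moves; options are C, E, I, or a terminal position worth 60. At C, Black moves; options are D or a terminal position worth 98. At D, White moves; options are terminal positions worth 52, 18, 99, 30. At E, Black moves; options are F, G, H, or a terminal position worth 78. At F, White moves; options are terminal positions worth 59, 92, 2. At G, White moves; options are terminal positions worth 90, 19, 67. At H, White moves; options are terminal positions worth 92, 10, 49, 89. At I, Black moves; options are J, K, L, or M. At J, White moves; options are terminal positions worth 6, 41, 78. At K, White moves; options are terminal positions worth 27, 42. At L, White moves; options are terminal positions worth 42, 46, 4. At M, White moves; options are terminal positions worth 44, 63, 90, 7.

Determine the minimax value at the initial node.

D (White): max(52, 18, 99, 30) = 99
C (Black): min(99, 98) = 98
F (White): max(59, 92, 2) = 92
G (White): max(90, 19, 67) = 90
H (White): max(92, 10, 49, 89) = 92
E (Black): min(92, 90, 92, 78) = 78
J (White): max(6, 41, 78) = 78
K (White): max(27, 42) = 42
L (White): max(42, 46, 4) = 46
M (White): max(44, 63, 90, 7) = 90
I (Black): min(78, 42, 46, 90) = 42
B (White): max(98, 78, 42, 60) = 98
Root (Black): min(98, 55, 2, 42) = 2

2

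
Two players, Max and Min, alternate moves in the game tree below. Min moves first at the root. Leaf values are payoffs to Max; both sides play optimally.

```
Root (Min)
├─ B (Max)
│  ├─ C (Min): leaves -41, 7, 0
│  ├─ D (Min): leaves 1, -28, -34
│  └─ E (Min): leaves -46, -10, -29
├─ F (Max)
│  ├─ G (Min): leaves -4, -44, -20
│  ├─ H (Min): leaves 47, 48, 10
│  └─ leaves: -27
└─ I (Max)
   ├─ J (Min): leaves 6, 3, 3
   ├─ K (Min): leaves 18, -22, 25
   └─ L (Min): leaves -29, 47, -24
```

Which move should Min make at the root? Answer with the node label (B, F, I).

C (Min): min(-41, 7, 0) = -41
D (Min): min(1, -28, -34) = -34
E (Min): min(-46, -10, -29) = -46
B (Max): max(-41, -34, -46) = -34
G (Min): min(-4, -44, -20) = -44
H (Min): min(47, 48, 10) = 10
F (Max): max(-44, 10, -27) = 10
J (Min): min(6, 3, 3) = 3
K (Min): min(18, -22, 25) = -22
L (Min): min(-29, 47, -24) = -29
I (Max): max(3, -22, -29) = 3
Root (Min): min(-34, 10, 3) = -34
Min picks the child with the lowest value: B (value -34).

B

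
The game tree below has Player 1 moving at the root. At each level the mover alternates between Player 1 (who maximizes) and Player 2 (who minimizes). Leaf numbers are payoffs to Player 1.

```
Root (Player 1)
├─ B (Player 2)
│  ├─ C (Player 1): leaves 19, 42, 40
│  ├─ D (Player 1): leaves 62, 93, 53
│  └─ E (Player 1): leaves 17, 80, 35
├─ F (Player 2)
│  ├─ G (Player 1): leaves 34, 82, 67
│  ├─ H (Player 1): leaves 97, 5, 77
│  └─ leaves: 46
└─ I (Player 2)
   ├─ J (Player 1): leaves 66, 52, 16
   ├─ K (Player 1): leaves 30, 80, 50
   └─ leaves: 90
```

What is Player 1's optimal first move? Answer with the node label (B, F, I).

C (Player 1): max(19, 42, 40) = 42
D (Player 1): max(62, 93, 53) = 93
E (Player 1): max(17, 80, 35) = 80
B (Player 2): min(42, 93, 80) = 42
G (Player 1): max(34, 82, 67) = 82
H (Player 1): max(97, 5, 77) = 97
F (Player 2): min(82, 97, 46) = 46
J (Player 1): max(66, 52, 16) = 66
K (Player 1): max(30, 80, 50) = 80
I (Player 2): min(66, 80, 90) = 66
Root (Player 1): max(42, 46, 66) = 66
Player 1 picks the child with the highest value: I (value 66).

I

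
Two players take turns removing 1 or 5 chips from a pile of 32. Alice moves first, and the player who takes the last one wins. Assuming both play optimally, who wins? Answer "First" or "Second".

Second

i:   0  1  2  3  4  5  6  7  8  9 10 11 12 13 14 15 16 17 18 19 20 21 22 23 24 25 26 27 28 29 30 31 32
     L  W  L  W  L  W  L  W  L  W  L  W  L  W  L  W  L  W  L  W  L  W  L  W  L  W  L  W  L  W  L  W  L
Position 32 is L, so the second player wins.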